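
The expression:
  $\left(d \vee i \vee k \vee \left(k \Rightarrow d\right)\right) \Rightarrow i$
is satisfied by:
  {i: True}


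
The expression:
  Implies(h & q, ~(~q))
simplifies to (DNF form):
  True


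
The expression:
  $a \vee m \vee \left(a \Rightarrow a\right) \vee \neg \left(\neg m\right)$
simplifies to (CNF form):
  $\text{True}$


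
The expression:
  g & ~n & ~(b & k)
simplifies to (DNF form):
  (g & ~b & ~n) | (g & ~k & ~n)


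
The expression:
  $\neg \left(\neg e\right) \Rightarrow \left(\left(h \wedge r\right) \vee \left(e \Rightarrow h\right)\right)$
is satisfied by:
  {h: True, e: False}
  {e: False, h: False}
  {e: True, h: True}


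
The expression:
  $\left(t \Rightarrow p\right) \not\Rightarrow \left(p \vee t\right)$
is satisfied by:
  {p: False, t: False}


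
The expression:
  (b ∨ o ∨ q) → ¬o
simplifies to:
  ¬o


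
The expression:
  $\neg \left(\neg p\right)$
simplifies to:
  $p$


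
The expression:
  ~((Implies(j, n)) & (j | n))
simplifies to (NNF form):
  ~n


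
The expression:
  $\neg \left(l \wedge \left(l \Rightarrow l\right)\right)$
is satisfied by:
  {l: False}


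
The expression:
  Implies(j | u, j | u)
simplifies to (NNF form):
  True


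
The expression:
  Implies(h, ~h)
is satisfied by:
  {h: False}


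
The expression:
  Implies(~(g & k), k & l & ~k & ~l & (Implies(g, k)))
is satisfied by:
  {g: True, k: True}


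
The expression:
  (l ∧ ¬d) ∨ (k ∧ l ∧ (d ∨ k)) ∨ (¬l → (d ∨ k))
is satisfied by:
  {d: True, k: True, l: True}
  {d: True, k: True, l: False}
  {d: True, l: True, k: False}
  {d: True, l: False, k: False}
  {k: True, l: True, d: False}
  {k: True, l: False, d: False}
  {l: True, k: False, d: False}


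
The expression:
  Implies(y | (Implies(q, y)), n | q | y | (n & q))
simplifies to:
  n | q | y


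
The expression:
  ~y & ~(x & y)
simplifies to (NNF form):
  ~y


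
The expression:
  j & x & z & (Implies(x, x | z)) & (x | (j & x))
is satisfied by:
  {z: True, j: True, x: True}


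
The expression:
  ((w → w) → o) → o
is always true.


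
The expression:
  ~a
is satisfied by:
  {a: False}


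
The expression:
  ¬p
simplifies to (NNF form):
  ¬p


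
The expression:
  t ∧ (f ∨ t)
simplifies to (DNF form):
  t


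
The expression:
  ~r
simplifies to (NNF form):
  ~r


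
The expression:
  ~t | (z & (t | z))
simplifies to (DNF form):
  z | ~t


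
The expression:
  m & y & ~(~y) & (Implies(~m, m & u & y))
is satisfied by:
  {m: True, y: True}


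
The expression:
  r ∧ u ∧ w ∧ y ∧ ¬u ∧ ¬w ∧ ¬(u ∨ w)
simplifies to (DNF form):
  False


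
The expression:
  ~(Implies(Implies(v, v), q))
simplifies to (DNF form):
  ~q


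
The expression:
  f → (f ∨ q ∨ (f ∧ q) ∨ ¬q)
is always true.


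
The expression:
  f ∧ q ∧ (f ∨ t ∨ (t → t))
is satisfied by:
  {f: True, q: True}


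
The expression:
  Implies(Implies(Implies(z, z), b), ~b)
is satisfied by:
  {b: False}


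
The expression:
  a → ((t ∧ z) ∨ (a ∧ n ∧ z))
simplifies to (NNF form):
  (n ∧ z) ∨ (t ∧ z) ∨ ¬a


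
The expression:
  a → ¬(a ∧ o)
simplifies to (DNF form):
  ¬a ∨ ¬o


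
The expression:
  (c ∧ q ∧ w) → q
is always true.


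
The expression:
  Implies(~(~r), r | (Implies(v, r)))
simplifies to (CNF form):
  True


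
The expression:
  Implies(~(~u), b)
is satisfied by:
  {b: True, u: False}
  {u: False, b: False}
  {u: True, b: True}


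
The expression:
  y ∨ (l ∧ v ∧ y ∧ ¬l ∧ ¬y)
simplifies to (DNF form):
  y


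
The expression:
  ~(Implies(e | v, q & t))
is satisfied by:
  {v: True, e: True, q: False, t: False}
  {v: True, q: False, e: False, t: False}
  {e: True, v: False, q: False, t: False}
  {t: True, v: True, e: True, q: False}
  {t: True, v: True, q: False, e: False}
  {t: True, e: True, v: False, q: False}
  {v: True, q: True, e: True, t: False}
  {v: True, q: True, t: False, e: False}
  {q: True, e: True, t: False, v: False}


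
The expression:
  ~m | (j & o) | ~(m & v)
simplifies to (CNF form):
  (j | ~m | ~v) & (o | ~m | ~v)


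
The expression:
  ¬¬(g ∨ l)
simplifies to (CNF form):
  g ∨ l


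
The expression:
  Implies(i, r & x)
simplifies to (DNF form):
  ~i | (r & x)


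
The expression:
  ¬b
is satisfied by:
  {b: False}


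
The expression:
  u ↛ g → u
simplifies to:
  True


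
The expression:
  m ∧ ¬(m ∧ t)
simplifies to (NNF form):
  m ∧ ¬t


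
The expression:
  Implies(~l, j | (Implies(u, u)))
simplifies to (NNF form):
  True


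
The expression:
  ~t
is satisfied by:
  {t: False}


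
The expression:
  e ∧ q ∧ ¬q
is never true.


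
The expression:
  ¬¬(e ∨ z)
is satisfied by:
  {z: True, e: True}
  {z: True, e: False}
  {e: True, z: False}


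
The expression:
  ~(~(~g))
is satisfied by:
  {g: False}


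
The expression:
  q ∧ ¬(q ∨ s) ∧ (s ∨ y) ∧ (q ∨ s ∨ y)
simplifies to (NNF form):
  False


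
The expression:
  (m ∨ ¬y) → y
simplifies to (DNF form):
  y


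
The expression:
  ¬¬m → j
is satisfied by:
  {j: True, m: False}
  {m: False, j: False}
  {m: True, j: True}


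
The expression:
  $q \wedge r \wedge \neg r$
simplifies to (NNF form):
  $\text{False}$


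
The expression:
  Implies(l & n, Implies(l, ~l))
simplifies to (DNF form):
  ~l | ~n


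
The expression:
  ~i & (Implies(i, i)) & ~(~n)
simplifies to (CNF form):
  n & ~i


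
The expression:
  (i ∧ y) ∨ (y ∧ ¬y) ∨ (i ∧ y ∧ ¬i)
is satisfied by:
  {i: True, y: True}


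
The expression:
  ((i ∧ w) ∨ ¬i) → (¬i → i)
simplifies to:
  i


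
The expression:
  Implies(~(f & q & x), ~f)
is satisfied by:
  {x: True, q: True, f: False}
  {x: True, q: False, f: False}
  {q: True, x: False, f: False}
  {x: False, q: False, f: False}
  {f: True, x: True, q: True}


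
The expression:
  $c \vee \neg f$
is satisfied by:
  {c: True, f: False}
  {f: False, c: False}
  {f: True, c: True}


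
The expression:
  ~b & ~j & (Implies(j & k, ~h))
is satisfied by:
  {j: False, b: False}


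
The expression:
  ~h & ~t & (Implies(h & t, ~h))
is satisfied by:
  {h: False, t: False}


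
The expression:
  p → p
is always true.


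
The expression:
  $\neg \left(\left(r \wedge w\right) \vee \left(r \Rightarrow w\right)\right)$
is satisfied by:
  {r: True, w: False}


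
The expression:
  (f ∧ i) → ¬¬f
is always true.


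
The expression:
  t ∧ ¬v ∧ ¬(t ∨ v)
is never true.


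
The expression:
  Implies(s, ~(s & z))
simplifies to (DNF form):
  ~s | ~z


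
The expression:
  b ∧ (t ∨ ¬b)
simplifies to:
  b ∧ t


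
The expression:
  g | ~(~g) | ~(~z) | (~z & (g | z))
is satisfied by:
  {z: True, g: True}
  {z: True, g: False}
  {g: True, z: False}


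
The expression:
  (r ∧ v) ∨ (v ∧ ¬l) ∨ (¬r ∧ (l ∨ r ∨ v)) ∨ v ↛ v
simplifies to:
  v ∨ (l ∧ ¬r)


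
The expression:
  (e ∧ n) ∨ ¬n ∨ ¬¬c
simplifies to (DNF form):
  c ∨ e ∨ ¬n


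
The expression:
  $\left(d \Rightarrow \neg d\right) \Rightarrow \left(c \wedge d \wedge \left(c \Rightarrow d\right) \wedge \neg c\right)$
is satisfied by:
  {d: True}


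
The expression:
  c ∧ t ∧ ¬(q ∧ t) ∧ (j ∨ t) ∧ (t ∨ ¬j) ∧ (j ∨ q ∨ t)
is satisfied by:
  {t: True, c: True, q: False}


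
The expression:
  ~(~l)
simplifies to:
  l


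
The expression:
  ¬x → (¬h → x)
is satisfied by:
  {x: True, h: True}
  {x: True, h: False}
  {h: True, x: False}


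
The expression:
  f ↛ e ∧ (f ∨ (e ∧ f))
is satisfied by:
  {f: True, e: False}


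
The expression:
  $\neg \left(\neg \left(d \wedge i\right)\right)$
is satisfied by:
  {i: True, d: True}


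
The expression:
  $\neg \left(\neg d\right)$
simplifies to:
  $d$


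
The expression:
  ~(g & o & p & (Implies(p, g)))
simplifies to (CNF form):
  ~g | ~o | ~p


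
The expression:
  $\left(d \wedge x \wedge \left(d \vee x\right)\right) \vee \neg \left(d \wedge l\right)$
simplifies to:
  $x \vee \neg d \vee \neg l$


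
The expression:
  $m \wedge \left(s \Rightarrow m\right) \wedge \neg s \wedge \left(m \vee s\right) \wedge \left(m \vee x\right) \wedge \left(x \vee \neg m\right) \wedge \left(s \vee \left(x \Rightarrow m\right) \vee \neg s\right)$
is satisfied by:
  {m: True, x: True, s: False}


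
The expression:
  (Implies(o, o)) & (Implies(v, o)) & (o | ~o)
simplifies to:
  o | ~v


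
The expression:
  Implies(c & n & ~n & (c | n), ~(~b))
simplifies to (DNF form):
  True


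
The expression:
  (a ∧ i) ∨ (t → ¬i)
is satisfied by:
  {a: True, t: False, i: False}
  {t: False, i: False, a: False}
  {a: True, i: True, t: False}
  {i: True, t: False, a: False}
  {a: True, t: True, i: False}
  {t: True, a: False, i: False}
  {a: True, i: True, t: True}


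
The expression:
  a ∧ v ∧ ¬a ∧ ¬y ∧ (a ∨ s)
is never true.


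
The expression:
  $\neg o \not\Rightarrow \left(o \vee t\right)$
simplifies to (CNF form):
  $\neg o \wedge \neg t$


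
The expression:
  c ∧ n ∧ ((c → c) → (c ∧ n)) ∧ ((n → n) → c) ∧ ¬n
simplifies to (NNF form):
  False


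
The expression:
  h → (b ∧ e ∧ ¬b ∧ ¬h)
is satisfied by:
  {h: False}


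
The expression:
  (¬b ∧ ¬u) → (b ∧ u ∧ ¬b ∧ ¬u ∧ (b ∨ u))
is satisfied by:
  {b: True, u: True}
  {b: True, u: False}
  {u: True, b: False}


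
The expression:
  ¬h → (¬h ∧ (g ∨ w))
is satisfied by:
  {h: True, g: True, w: True}
  {h: True, g: True, w: False}
  {h: True, w: True, g: False}
  {h: True, w: False, g: False}
  {g: True, w: True, h: False}
  {g: True, w: False, h: False}
  {w: True, g: False, h: False}


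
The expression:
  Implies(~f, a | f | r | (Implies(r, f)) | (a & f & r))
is always true.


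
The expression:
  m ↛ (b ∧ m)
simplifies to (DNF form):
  m ∧ ¬b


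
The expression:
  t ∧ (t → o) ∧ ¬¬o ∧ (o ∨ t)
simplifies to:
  o ∧ t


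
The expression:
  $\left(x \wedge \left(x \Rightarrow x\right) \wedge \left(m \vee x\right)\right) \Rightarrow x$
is always true.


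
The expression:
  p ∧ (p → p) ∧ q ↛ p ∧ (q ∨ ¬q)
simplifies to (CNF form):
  False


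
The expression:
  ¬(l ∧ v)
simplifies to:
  ¬l ∨ ¬v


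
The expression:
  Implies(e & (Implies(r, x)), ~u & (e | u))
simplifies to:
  ~e | ~u | (r & ~x)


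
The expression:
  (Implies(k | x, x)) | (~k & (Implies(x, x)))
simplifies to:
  x | ~k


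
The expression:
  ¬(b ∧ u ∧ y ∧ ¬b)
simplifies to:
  True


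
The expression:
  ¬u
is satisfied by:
  {u: False}


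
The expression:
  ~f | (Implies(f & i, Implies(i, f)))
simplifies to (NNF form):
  True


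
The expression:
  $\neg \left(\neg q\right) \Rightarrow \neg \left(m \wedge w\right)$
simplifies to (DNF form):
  $\neg m \vee \neg q \vee \neg w$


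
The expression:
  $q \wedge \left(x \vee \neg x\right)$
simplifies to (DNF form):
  $q$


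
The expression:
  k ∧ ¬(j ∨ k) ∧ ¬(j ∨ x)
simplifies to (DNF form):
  False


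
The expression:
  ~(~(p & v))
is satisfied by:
  {p: True, v: True}


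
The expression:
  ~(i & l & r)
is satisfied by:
  {l: False, i: False, r: False}
  {r: True, l: False, i: False}
  {i: True, l: False, r: False}
  {r: True, i: True, l: False}
  {l: True, r: False, i: False}
  {r: True, l: True, i: False}
  {i: True, l: True, r: False}


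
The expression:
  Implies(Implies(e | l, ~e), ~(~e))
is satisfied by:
  {e: True}


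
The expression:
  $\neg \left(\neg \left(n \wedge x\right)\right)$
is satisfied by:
  {x: True, n: True}


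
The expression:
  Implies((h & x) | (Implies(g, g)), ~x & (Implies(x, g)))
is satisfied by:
  {x: False}


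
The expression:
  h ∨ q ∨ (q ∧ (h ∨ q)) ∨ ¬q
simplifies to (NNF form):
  True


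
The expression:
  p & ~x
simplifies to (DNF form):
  p & ~x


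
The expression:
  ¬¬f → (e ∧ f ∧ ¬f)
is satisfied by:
  {f: False}


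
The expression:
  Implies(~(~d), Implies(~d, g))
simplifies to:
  True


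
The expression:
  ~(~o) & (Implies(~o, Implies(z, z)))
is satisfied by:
  {o: True}


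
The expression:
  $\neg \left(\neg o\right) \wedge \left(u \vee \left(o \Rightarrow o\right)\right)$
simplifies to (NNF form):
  $o$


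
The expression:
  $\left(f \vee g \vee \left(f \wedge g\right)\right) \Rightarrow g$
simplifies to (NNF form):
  $g \vee \neg f$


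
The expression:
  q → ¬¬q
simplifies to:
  True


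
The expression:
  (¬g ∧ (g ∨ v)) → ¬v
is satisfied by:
  {g: True, v: False}
  {v: False, g: False}
  {v: True, g: True}


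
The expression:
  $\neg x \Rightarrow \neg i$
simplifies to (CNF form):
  $x \vee \neg i$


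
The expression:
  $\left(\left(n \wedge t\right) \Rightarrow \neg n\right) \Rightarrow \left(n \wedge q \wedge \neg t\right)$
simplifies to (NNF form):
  $n \wedge \left(q \vee t\right)$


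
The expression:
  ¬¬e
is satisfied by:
  {e: True}


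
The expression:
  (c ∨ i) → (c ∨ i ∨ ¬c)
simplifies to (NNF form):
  True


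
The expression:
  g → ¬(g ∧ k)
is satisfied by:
  {g: False, k: False}
  {k: True, g: False}
  {g: True, k: False}


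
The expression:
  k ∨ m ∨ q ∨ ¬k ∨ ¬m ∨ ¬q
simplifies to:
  True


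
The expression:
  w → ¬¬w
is always true.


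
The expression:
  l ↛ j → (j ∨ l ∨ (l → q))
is always true.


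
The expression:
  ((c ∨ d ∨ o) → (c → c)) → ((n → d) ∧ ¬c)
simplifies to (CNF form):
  ¬c ∧ (d ∨ ¬n)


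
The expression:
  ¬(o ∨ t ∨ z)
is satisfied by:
  {o: False, z: False, t: False}


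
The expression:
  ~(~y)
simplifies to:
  y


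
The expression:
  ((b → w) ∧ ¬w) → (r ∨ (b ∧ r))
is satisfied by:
  {r: True, b: True, w: True}
  {r: True, b: True, w: False}
  {r: True, w: True, b: False}
  {r: True, w: False, b: False}
  {b: True, w: True, r: False}
  {b: True, w: False, r: False}
  {w: True, b: False, r: False}


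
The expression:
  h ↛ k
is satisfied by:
  {h: True, k: False}


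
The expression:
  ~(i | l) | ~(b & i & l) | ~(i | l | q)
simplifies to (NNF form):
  ~b | ~i | ~l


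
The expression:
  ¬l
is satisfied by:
  {l: False}


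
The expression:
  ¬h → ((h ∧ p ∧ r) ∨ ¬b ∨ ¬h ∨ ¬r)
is always true.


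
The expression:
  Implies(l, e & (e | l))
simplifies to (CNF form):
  e | ~l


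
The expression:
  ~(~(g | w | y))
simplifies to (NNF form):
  g | w | y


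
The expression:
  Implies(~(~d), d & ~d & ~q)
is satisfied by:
  {d: False}


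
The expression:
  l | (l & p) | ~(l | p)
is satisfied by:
  {l: True, p: False}
  {p: False, l: False}
  {p: True, l: True}


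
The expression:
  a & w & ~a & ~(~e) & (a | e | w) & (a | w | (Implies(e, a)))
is never true.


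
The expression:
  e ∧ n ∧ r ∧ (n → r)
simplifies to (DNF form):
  e ∧ n ∧ r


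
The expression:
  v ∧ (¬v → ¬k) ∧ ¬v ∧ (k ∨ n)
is never true.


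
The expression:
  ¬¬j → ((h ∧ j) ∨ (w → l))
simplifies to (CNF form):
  h ∨ l ∨ ¬j ∨ ¬w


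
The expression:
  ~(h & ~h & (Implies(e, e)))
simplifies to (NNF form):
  True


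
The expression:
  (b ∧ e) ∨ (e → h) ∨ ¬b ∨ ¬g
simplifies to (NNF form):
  True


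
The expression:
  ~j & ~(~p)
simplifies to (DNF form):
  p & ~j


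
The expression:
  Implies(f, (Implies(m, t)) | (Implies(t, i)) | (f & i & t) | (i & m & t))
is always true.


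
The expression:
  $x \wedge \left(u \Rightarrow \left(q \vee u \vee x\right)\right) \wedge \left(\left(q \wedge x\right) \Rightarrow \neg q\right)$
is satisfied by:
  {x: True, q: False}


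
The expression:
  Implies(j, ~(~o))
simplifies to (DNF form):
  o | ~j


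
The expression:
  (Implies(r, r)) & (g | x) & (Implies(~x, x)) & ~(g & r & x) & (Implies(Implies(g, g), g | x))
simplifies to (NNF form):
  x & (~g | ~r)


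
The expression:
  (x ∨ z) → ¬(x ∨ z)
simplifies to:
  ¬x ∧ ¬z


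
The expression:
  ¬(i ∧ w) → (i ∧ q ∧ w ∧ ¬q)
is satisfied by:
  {i: True, w: True}


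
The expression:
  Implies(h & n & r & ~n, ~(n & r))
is always true.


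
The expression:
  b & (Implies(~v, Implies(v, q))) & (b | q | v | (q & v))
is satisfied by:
  {b: True}


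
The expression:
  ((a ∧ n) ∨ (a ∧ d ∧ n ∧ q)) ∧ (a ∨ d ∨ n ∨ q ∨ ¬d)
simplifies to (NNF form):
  a ∧ n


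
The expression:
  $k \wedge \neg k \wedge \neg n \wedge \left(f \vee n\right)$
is never true.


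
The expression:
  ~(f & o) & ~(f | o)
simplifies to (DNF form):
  ~f & ~o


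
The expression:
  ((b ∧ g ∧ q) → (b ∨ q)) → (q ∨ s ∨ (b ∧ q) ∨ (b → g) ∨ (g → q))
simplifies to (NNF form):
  True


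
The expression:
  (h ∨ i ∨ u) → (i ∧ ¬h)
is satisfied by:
  {i: True, h: False, u: False}
  {h: False, u: False, i: False}
  {i: True, u: True, h: False}


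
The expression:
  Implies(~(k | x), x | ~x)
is always true.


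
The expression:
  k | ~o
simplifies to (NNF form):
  k | ~o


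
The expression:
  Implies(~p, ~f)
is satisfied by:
  {p: True, f: False}
  {f: False, p: False}
  {f: True, p: True}


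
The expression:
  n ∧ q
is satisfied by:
  {q: True, n: True}


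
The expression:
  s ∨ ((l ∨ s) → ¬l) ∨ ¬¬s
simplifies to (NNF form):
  s ∨ ¬l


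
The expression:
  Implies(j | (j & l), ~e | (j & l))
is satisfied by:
  {l: True, e: False, j: False}
  {e: False, j: False, l: False}
  {j: True, l: True, e: False}
  {j: True, e: False, l: False}
  {l: True, e: True, j: False}
  {e: True, l: False, j: False}
  {j: True, e: True, l: True}


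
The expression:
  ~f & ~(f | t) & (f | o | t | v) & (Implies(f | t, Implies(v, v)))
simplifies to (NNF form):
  ~f & ~t & (o | v)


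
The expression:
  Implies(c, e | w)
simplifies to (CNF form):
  e | w | ~c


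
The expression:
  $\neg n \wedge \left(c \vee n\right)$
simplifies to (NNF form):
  $c \wedge \neg n$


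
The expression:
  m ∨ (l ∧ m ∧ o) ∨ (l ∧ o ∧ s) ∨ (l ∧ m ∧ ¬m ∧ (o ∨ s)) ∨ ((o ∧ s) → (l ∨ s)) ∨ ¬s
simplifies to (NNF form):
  True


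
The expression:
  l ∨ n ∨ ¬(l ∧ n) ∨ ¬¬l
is always true.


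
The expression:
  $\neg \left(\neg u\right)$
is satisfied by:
  {u: True}


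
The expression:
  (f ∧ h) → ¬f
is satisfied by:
  {h: False, f: False}
  {f: True, h: False}
  {h: True, f: False}


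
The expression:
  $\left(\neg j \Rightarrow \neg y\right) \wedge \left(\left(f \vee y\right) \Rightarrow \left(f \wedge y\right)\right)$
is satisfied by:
  {j: True, f: False, y: False}
  {f: False, y: False, j: False}
  {y: True, j: True, f: True}


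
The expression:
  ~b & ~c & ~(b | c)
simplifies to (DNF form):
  ~b & ~c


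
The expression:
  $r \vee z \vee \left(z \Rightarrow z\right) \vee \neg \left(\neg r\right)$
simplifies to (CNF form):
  $\text{True}$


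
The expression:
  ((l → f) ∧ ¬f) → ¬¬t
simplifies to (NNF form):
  f ∨ l ∨ t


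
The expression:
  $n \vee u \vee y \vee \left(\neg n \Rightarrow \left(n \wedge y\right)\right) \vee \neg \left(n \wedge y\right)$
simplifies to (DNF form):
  $\text{True}$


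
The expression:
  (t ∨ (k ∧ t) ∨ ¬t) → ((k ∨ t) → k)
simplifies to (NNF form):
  k ∨ ¬t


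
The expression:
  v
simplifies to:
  v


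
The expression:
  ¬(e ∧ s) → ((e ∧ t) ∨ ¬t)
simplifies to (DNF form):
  e ∨ ¬t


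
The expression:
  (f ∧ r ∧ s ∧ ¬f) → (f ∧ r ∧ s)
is always true.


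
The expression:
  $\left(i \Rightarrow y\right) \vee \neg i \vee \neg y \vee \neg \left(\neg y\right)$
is always true.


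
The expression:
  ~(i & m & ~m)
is always true.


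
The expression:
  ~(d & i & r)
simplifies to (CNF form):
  ~d | ~i | ~r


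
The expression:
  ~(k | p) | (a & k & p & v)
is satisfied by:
  {a: True, v: True, k: False, p: False}
  {a: True, k: False, v: False, p: False}
  {v: True, a: False, k: False, p: False}
  {a: False, k: False, v: False, p: False}
  {a: True, p: True, v: True, k: True}


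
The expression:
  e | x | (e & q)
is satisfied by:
  {x: True, e: True}
  {x: True, e: False}
  {e: True, x: False}


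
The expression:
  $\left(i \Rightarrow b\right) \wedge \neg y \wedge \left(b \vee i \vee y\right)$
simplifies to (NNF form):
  $b \wedge \neg y$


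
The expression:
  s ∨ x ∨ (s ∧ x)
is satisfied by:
  {x: True, s: True}
  {x: True, s: False}
  {s: True, x: False}


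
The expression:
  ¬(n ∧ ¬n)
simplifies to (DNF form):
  True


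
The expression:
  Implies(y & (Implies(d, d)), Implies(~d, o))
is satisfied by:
  {d: True, o: True, y: False}
  {d: True, y: False, o: False}
  {o: True, y: False, d: False}
  {o: False, y: False, d: False}
  {d: True, o: True, y: True}
  {d: True, y: True, o: False}
  {o: True, y: True, d: False}


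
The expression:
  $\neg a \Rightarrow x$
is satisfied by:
  {a: True, x: True}
  {a: True, x: False}
  {x: True, a: False}


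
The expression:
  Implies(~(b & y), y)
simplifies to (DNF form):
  y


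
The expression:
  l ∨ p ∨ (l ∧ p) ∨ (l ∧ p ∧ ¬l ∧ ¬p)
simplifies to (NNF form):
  l ∨ p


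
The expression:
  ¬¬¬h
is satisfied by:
  {h: False}


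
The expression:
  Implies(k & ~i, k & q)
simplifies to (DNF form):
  i | q | ~k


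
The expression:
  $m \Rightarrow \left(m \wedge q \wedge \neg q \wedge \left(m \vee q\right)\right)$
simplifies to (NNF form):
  $\neg m$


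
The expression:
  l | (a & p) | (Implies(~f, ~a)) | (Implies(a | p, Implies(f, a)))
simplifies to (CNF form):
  True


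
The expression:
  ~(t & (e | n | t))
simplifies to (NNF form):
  ~t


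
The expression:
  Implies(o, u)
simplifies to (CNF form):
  u | ~o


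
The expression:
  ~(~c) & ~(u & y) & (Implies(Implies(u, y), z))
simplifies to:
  c & (u | z) & (~u | ~y)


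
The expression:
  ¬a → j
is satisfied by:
  {a: True, j: True}
  {a: True, j: False}
  {j: True, a: False}


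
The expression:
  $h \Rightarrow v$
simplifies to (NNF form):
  $v \vee \neg h$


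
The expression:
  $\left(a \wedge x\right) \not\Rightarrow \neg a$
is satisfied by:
  {a: True, x: True}


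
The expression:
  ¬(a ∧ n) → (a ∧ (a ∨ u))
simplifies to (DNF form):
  a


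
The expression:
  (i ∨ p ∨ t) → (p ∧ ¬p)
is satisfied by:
  {i: False, p: False, t: False}


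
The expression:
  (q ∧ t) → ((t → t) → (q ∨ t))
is always true.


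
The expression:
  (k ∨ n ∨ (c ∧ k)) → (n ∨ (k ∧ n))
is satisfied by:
  {n: True, k: False}
  {k: False, n: False}
  {k: True, n: True}


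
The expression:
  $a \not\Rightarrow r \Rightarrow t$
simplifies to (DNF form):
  $r \vee t \vee \neg a$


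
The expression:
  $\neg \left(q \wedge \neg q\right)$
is always true.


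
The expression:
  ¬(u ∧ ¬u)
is always true.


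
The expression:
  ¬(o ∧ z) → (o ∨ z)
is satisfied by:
  {o: True, z: True}
  {o: True, z: False}
  {z: True, o: False}


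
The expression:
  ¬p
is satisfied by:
  {p: False}


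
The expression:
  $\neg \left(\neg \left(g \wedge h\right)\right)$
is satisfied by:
  {h: True, g: True}


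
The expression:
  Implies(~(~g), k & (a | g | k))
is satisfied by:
  {k: True, g: False}
  {g: False, k: False}
  {g: True, k: True}


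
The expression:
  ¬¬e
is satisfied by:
  {e: True}


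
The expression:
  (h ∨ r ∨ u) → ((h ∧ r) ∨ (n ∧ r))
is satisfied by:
  {r: True, h: True, n: True, u: False}
  {r: True, h: True, u: True, n: True}
  {r: True, h: True, n: False, u: False}
  {r: True, h: True, u: True, n: False}
  {r: True, n: True, u: False, h: False}
  {r: True, u: True, n: True, h: False}
  {n: True, h: False, u: False, r: False}
  {h: False, n: False, u: False, r: False}


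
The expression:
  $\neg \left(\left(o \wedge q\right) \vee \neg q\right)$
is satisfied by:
  {q: True, o: False}


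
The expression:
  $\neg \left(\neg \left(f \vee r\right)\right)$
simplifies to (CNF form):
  $f \vee r$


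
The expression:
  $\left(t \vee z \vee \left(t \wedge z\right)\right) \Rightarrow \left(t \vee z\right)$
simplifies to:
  $\text{True}$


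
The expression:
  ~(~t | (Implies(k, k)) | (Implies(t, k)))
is never true.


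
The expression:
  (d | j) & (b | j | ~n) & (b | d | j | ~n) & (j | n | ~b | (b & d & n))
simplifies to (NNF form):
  j | (b & d & n) | (d & ~b & ~n)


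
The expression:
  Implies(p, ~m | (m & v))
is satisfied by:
  {v: True, p: False, m: False}
  {p: False, m: False, v: False}
  {v: True, m: True, p: False}
  {m: True, p: False, v: False}
  {v: True, p: True, m: False}
  {p: True, v: False, m: False}
  {v: True, m: True, p: True}


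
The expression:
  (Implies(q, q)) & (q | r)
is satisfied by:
  {r: True, q: True}
  {r: True, q: False}
  {q: True, r: False}


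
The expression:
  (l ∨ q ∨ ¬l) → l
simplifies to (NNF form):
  l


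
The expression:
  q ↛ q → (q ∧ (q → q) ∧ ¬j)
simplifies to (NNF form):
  True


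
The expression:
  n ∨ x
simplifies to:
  n ∨ x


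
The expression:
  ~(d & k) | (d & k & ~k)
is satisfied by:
  {k: False, d: False}
  {d: True, k: False}
  {k: True, d: False}


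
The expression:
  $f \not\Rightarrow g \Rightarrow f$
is always true.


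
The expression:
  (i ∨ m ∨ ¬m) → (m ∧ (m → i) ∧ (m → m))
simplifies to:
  i ∧ m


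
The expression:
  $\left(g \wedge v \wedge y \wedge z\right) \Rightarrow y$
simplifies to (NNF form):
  $\text{True}$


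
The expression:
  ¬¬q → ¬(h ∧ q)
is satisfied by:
  {h: False, q: False}
  {q: True, h: False}
  {h: True, q: False}


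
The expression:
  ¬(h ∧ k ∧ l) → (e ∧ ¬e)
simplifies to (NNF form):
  h ∧ k ∧ l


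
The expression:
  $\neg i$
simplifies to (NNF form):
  $\neg i$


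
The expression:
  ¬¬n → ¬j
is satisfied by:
  {n: False, j: False}
  {j: True, n: False}
  {n: True, j: False}


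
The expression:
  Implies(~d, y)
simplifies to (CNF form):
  d | y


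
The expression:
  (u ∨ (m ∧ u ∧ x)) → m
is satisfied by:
  {m: True, u: False}
  {u: False, m: False}
  {u: True, m: True}


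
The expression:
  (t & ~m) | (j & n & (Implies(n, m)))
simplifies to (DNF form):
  (m & ~m) | (t & ~m) | (j & m & n) | (j & n & t) | (j & m & ~m) | (j & t & ~m) | (m & n & ~m) | (n & t & ~m)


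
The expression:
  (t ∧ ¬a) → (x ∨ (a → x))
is always true.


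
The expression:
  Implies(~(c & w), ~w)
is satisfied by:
  {c: True, w: False}
  {w: False, c: False}
  {w: True, c: True}


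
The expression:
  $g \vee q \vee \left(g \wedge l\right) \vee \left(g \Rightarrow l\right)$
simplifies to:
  $\text{True}$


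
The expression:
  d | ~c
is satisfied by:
  {d: True, c: False}
  {c: False, d: False}
  {c: True, d: True}


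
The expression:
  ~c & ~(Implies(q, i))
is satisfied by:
  {q: True, i: False, c: False}


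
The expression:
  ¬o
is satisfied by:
  {o: False}


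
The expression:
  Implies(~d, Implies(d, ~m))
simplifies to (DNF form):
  True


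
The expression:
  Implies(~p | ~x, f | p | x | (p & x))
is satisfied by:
  {x: True, p: True, f: True}
  {x: True, p: True, f: False}
  {x: True, f: True, p: False}
  {x: True, f: False, p: False}
  {p: True, f: True, x: False}
  {p: True, f: False, x: False}
  {f: True, p: False, x: False}


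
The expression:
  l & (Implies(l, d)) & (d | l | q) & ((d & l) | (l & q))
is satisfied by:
  {d: True, l: True}


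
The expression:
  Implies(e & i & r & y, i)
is always true.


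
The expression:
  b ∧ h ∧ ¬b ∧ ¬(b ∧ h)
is never true.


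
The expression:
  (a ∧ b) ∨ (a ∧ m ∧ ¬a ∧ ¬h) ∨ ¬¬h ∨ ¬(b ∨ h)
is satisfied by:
  {a: True, h: True, b: False}
  {a: True, h: False, b: False}
  {h: True, a: False, b: False}
  {a: False, h: False, b: False}
  {a: True, b: True, h: True}
  {a: True, b: True, h: False}
  {b: True, h: True, a: False}


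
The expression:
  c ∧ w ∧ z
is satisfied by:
  {c: True, z: True, w: True}


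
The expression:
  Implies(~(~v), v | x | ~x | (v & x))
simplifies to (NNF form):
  True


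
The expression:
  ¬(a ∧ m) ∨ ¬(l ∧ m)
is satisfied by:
  {l: False, m: False, a: False}
  {a: True, l: False, m: False}
  {m: True, l: False, a: False}
  {a: True, m: True, l: False}
  {l: True, a: False, m: False}
  {a: True, l: True, m: False}
  {m: True, l: True, a: False}


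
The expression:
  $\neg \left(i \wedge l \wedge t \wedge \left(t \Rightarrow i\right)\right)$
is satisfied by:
  {l: False, t: False, i: False}
  {i: True, l: False, t: False}
  {t: True, l: False, i: False}
  {i: True, t: True, l: False}
  {l: True, i: False, t: False}
  {i: True, l: True, t: False}
  {t: True, l: True, i: False}


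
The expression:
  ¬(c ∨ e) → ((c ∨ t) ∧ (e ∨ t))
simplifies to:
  c ∨ e ∨ t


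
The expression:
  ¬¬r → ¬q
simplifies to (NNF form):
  ¬q ∨ ¬r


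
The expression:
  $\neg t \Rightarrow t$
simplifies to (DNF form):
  $t$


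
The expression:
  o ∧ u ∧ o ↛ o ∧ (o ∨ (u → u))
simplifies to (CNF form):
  False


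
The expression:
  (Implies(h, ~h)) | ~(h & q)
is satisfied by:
  {h: False, q: False}
  {q: True, h: False}
  {h: True, q: False}


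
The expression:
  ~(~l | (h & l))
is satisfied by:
  {l: True, h: False}


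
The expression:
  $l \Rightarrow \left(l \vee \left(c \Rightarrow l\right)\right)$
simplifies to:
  $\text{True}$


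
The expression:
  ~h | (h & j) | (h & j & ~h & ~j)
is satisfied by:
  {j: True, h: False}
  {h: False, j: False}
  {h: True, j: True}


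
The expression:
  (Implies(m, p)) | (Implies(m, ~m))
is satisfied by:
  {p: True, m: False}
  {m: False, p: False}
  {m: True, p: True}


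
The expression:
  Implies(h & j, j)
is always true.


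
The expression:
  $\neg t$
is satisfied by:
  {t: False}


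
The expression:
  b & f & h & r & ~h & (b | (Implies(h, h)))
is never true.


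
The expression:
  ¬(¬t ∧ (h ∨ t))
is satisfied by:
  {t: True, h: False}
  {h: False, t: False}
  {h: True, t: True}


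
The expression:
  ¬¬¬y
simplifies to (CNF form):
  ¬y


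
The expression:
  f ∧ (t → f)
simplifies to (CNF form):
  f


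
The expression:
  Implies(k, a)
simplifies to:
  a | ~k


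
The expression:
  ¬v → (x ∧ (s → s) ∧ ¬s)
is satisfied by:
  {v: True, x: True, s: False}
  {v: True, x: False, s: False}
  {v: True, s: True, x: True}
  {v: True, s: True, x: False}
  {x: True, s: False, v: False}


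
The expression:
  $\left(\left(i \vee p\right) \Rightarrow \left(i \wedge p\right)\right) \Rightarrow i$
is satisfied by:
  {i: True, p: True}
  {i: True, p: False}
  {p: True, i: False}


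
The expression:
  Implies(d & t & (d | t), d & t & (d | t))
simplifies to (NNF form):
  True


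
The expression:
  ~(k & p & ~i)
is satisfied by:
  {i: True, p: False, k: False}
  {p: False, k: False, i: False}
  {i: True, k: True, p: False}
  {k: True, p: False, i: False}
  {i: True, p: True, k: False}
  {p: True, i: False, k: False}
  {i: True, k: True, p: True}


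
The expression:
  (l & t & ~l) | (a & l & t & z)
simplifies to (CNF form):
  a & l & t & z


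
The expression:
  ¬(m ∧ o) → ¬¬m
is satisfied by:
  {m: True}


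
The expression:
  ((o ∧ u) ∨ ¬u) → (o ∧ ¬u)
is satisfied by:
  {u: True, o: False}
  {o: True, u: False}


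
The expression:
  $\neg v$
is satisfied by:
  {v: False}


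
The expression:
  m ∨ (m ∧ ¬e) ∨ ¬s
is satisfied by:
  {m: True, s: False}
  {s: False, m: False}
  {s: True, m: True}


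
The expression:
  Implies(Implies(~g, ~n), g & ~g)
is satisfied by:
  {n: True, g: False}


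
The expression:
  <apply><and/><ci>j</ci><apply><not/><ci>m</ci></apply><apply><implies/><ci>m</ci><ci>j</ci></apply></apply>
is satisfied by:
  {j: True, m: False}


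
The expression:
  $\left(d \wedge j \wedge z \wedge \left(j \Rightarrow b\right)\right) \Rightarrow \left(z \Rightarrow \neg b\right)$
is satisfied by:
  {z: False, d: False, b: False, j: False}
  {j: True, z: False, d: False, b: False}
  {b: True, z: False, d: False, j: False}
  {j: True, b: True, z: False, d: False}
  {d: True, j: False, z: False, b: False}
  {j: True, d: True, z: False, b: False}
  {b: True, d: True, j: False, z: False}
  {j: True, b: True, d: True, z: False}
  {z: True, b: False, d: False, j: False}
  {j: True, z: True, b: False, d: False}
  {b: True, z: True, j: False, d: False}
  {j: True, b: True, z: True, d: False}
  {d: True, z: True, b: False, j: False}
  {j: True, d: True, z: True, b: False}
  {b: True, d: True, z: True, j: False}


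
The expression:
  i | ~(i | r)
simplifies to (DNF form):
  i | ~r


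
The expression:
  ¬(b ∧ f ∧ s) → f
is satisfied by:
  {f: True}


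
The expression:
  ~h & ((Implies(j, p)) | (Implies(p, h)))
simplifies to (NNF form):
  ~h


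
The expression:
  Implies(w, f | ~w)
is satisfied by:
  {f: True, w: False}
  {w: False, f: False}
  {w: True, f: True}


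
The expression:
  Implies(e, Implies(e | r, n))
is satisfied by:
  {n: True, e: False}
  {e: False, n: False}
  {e: True, n: True}


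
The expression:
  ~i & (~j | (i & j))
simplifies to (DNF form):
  ~i & ~j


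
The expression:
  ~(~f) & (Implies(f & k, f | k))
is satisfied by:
  {f: True}


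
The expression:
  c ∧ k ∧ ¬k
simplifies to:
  False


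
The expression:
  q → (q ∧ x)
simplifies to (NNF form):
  x ∨ ¬q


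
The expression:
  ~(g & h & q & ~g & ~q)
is always true.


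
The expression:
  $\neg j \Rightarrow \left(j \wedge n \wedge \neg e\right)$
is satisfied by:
  {j: True}


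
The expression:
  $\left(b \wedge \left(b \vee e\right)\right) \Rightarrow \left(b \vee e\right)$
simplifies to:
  $\text{True}$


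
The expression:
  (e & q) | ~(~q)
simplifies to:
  q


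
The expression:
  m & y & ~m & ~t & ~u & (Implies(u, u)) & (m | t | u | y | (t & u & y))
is never true.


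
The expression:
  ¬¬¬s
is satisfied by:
  {s: False}


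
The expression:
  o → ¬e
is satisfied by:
  {e: False, o: False}
  {o: True, e: False}
  {e: True, o: False}


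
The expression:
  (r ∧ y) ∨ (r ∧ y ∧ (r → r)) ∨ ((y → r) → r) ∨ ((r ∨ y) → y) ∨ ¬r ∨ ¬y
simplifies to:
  True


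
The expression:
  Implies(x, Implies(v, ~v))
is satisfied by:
  {v: False, x: False}
  {x: True, v: False}
  {v: True, x: False}


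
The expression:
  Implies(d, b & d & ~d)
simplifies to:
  ~d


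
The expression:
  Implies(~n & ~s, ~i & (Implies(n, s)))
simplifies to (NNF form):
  n | s | ~i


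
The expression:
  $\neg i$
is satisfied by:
  {i: False}


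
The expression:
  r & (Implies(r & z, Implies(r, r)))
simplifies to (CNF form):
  r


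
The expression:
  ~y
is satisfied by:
  {y: False}


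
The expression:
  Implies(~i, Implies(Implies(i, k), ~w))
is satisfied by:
  {i: True, w: False}
  {w: False, i: False}
  {w: True, i: True}


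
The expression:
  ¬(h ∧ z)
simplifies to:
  ¬h ∨ ¬z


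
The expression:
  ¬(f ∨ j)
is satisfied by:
  {f: False, j: False}


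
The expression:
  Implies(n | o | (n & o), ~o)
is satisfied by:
  {o: False}


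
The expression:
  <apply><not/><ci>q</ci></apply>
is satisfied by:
  {q: False}


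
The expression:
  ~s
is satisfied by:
  {s: False}


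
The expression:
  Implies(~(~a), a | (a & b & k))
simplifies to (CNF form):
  True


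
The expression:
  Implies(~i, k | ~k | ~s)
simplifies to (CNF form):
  True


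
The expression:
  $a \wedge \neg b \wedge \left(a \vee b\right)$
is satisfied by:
  {a: True, b: False}


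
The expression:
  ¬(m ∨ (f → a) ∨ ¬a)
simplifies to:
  False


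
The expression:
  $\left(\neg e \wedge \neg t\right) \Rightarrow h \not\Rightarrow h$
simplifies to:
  $e \vee t$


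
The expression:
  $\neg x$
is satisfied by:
  {x: False}


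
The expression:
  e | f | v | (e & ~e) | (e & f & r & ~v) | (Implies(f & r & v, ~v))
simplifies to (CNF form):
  True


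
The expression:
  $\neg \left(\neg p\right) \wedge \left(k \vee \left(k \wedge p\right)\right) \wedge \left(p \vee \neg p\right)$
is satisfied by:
  {p: True, k: True}


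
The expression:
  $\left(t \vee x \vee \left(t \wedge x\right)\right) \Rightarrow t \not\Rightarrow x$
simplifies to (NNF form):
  $\neg x$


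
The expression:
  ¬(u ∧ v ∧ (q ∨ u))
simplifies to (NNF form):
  ¬u ∨ ¬v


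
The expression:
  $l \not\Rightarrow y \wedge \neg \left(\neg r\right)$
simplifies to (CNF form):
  $l \wedge r \wedge \neg y$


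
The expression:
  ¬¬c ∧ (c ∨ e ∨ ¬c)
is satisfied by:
  {c: True}


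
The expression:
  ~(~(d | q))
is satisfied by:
  {d: True, q: True}
  {d: True, q: False}
  {q: True, d: False}


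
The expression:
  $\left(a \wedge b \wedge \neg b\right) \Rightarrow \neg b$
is always true.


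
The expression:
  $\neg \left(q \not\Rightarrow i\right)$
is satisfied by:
  {i: True, q: False}
  {q: False, i: False}
  {q: True, i: True}


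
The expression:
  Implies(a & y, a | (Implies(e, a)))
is always true.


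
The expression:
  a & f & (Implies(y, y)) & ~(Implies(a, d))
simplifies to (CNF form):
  a & f & ~d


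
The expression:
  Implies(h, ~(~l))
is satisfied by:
  {l: True, h: False}
  {h: False, l: False}
  {h: True, l: True}


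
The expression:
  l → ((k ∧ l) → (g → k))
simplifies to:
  True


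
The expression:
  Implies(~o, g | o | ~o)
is always true.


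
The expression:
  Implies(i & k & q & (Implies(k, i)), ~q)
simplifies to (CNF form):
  ~i | ~k | ~q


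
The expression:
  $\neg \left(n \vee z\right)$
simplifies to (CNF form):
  $\neg n \wedge \neg z$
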